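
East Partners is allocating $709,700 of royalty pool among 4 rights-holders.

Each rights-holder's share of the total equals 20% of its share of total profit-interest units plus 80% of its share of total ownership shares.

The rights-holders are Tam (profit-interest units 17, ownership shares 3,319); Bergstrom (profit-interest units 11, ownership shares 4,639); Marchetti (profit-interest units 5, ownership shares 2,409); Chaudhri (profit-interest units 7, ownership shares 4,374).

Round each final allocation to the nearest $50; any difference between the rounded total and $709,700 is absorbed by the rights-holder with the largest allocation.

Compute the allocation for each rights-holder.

Tam: $188,150 | Bergstrom: $217,700 | Marchetti: $110,550 | Chaudhri: $193,300

Totals — profit-interest units 40, ownership shares 14,741.
Composite weights (20% profit-interest units + 80% ownership shares): Tam 0.2651; Bergstrom 0.3068; Marchetti 0.1557; Chaudhri 0.2724.
Raw shares: Tam 188,158.12; Bergstrom 217,707.85; Marchetti 110,526.83; Chaudhri 193,307.19.
After rounding ($50): Tam $188,150; Bergstrom $217,700; Marchetti $110,550; Chaudhri $193,300. Sum = $709,700.
Sum already equals the total — no adjustment.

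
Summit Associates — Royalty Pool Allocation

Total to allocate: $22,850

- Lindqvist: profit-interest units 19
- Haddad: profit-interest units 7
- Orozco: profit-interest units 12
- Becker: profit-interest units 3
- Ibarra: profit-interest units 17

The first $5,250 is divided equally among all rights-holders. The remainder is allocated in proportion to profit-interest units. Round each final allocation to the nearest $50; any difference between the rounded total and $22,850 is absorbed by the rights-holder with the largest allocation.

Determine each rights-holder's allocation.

First tranche $5,250 split equally: $1,050 each.
Remainder $17,600 by profit-interest units (total 58): Lindqvist 5,765.52 → $5,750; Haddad 2,124.14 → $2,100; Orozco 3,641.38 → $3,650; Becker 910.34 → $900; Ibarra 5,158.62 → $5,150.
Rounding difference +$50 on remainder applied to Lindqvist.
Totals: Lindqvist $1,050 + $5,800 = $6,850; Haddad $1,050 + $2,100 = $3,150; Orozco $1,050 + $3,650 = $4,700; Becker $1,050 + $900 = $1,950; Ibarra $1,050 + $5,150 = $6,200.

Lindqvist: $6,850; Haddad: $3,150; Orozco: $4,700; Becker: $1,950; Ibarra: $6,200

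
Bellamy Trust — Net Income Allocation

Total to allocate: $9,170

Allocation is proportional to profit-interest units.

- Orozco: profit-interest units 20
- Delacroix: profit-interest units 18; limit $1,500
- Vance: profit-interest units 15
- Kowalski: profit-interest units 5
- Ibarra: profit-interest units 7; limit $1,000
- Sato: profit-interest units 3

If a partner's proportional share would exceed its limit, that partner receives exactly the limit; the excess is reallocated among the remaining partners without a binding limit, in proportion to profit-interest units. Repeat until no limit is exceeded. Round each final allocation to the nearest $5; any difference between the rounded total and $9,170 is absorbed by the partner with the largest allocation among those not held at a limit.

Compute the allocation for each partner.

Combined profit-interest units = 68.
Proportional shares (ignoring caps): Orozco 2,697.06; Delacroix 2,427.35; Vance 2,022.79; Kowalski 674.26; Ibarra 943.97; Sato 404.56.
Cap binds for Delacroix ($1,500); balance $7,670 reallocated over remaining profit-interest units 50.
Cap binds for Ibarra ($1,000); balance $6,670 reallocated over remaining profit-interest units 43.
Remaining shares: Orozco 3,102.33 → $3,100; Vance 2,326.74 → $2,325; Kowalski 775.58 → $775; Sato 465.35 → $465.
Rounding difference +$5 applied to Orozco → $3,105.

Orozco: $3,105 | Delacroix: $1,500 | Vance: $2,325 | Kowalski: $775 | Ibarra: $1,000 | Sato: $465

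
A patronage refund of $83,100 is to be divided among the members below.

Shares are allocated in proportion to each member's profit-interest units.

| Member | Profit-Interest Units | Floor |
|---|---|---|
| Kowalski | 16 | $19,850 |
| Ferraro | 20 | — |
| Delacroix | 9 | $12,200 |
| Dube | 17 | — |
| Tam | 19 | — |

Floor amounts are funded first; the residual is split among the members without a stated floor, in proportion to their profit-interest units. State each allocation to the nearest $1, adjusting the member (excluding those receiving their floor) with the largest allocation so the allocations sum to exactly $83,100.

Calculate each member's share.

Kowalski: $19,850 | Ferraro: $18,232 | Delacroix: $12,200 | Dube: $15,497 | Tam: $17,321

Minimums first: Kowalski $19,850; Delacroix $12,200. Balance $51,050.
Balance split over remaining profit-interest units 56: Ferraro 18,232.14 → $18,232; Dube 15,497.32 → $15,497; Tam 17,320.54 → $17,321.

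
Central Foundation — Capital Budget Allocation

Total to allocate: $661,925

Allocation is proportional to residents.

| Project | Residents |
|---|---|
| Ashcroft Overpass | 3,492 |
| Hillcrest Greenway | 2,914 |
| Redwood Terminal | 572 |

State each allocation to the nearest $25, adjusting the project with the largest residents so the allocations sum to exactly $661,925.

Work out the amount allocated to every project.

Sum of residents: 3,492 + 2,914 + 572 = 6,978.
Unrounded shares: Ashcroft Overpass 331,247.08; Hillcrest Greenway 276,418.67; Redwood Terminal 54,259.26.
At nearest $25: Ashcroft Overpass $331,250; Hillcrest Greenway $276,425; Redwood Terminal $54,250. Sum = $661,925.
Rounded total matches; no reconciliation needed.

Ashcroft Overpass: $331,250 | Hillcrest Greenway: $276,425 | Redwood Terminal: $54,250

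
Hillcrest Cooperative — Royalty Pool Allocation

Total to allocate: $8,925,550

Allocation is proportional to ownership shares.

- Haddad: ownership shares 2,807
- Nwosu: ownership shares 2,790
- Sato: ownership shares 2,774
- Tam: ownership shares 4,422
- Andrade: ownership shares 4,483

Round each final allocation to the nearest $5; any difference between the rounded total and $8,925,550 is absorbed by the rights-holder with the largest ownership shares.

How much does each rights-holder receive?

Haddad: $1,450,220; Nwosu: $1,441,440; Sato: $1,433,170; Tam: $2,284,600; Andrade: $2,316,120

Ownership shares total: 2,807 + 2,790 + 2,774 + 4,422 + 4,483 = 17,276.
Raw shares: Haddad 1,450,221.05; Nwosu 1,441,438.09; Sato 1,433,171.78; Tam 2,284,601.88; Andrade 2,316,117.19.
At nearest $5: Haddad $1,450,220; Nwosu $1,441,440; Sato $1,433,170; Tam $2,284,600; Andrade $2,316,115. Sum = $8,925,545.
Difference $8,925,550 − $8,925,545 = +$5 applied to largest ownership shares (Andrade): Andrade becomes $2,316,120.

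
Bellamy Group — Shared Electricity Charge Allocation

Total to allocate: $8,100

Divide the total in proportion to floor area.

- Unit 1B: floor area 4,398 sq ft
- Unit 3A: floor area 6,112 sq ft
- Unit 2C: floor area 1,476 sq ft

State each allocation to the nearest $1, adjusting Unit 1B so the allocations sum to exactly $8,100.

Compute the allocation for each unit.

Total floor area = 11,986.
Raw shares: Unit 1B 4,398/11,986 × $8,100 = 2,972.12; Unit 3A 6,112/11,986 × $8,100 = 4,130.42; Unit 2C 1,476/11,986 × $8,100 = 997.46.
Rounded to nearest $1: Unit 1B $2,972; Unit 3A $4,130; Unit 2C $997. Sum = $8,099.
Difference $8,100 − $8,099 = +$1 applied to Unit 1B: Unit 1B becomes $2,973.

Unit 1B: $2,973 | Unit 3A: $4,130 | Unit 2C: $997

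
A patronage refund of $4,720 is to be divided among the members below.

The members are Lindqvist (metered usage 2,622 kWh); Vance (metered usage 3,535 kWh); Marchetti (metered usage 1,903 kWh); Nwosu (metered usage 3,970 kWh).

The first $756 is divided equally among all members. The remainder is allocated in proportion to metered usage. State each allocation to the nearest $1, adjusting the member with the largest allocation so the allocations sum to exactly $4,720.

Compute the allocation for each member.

Lindqvist: $1,053 | Vance: $1,354 | Marchetti: $816 | Nwosu: $1,497

Equal tier: $756 ÷ 4 = $189 apiece.
Remainder $3,964 by metered usage (total 12,030): Lindqvist 863.97 → $864; Vance 1,164.82 → $1,165; Marchetti 627.06 → $627; Nwosu 1,308.15 → $1,308.
Totals: Lindqvist $189 + $864 = $1,053; Vance $189 + $1,165 = $1,354; Marchetti $189 + $627 = $816; Nwosu $189 + $1,308 = $1,497.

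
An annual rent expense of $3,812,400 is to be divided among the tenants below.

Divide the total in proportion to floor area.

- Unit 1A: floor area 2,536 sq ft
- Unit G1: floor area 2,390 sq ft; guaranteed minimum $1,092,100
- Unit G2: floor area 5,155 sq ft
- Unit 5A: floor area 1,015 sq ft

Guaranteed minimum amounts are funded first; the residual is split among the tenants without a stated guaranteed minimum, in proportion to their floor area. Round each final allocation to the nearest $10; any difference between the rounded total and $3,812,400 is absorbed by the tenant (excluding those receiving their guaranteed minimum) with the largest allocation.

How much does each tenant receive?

Unit 1A: $792,410 · Unit G1: $1,092,100 · Unit G2: $1,610,740 · Unit 5A: $317,150

Guaranteed amounts: Unit G1 $1,092,100. Remaining pool $2,720,300.
Remaining pool split over remaining floor area 8,706: Unit 1A 792,405.33 → $792,410; Unit G2 1,610,745.06 → $1,610,750; Unit 5A 317,149.61 → $317,150.
Rounding difference −$10 applied to Unit G2 → $1,610,740.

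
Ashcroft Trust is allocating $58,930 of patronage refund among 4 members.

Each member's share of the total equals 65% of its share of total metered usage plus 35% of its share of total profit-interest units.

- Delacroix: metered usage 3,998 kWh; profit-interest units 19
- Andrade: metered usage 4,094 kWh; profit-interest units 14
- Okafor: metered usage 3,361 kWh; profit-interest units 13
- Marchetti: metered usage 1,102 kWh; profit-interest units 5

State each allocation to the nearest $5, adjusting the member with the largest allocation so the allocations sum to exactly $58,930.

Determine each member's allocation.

Metered usage total 12,555; profit-interest units total 51.
Combined weights (65% metered usage + 35% profit-interest units): Delacroix 0.3374; Andrade 0.3080; Okafor 0.2632; Marchetti 0.0914.
Raw shares: Delacroix 19,881.65; Andrade 18,152.43; Okafor 15,511.68; Marchetti 5,384.24.
Rounded to nearest $5: Delacroix $19,880; Andrade $18,150; Okafor $15,510; Marchetti $5,385. Sum = $58,925.
Difference $58,930 − $58,925 = +$5 applied to largest allocation (Delacroix): Delacroix becomes $19,885.

Delacroix: $19,885 · Andrade: $18,150 · Okafor: $15,510 · Marchetti: $5,385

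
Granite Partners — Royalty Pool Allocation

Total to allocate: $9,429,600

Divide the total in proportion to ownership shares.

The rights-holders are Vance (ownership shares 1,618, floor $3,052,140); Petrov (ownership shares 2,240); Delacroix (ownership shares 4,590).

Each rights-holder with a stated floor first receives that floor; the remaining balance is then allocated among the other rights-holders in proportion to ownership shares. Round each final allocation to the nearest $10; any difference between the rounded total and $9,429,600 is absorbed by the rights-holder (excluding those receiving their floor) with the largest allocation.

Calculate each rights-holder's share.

Vance: $3,052,140 · Petrov: $2,091,580 · Delacroix: $4,285,880

Minimums first: Vance $3,052,140. Balance $6,377,460.
Balance split over remaining ownership shares 6,830: Petrov 2,091,582.78 → $2,091,580; Delacroix 4,285,877.22 → $4,285,880.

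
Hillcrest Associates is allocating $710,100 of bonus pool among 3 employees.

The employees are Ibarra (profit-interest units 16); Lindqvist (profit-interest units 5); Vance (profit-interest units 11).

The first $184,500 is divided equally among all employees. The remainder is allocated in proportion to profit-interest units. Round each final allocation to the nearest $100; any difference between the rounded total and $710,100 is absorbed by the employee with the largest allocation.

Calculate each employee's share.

First tranche $184,500 split equally: $61,500 each.
Remainder $525,600 by profit-interest units (total 32): Ibarra 262,800.00 → $262,800; Lindqvist 82,125.00 → $82,100; Vance 180,675.00 → $180,700.
Totals: Ibarra $61,500 + $262,800 = $324,300; Lindqvist $61,500 + $82,100 = $143,600; Vance $61,500 + $180,700 = $242,200.

Ibarra: $324,300 · Lindqvist: $143,600 · Vance: $242,200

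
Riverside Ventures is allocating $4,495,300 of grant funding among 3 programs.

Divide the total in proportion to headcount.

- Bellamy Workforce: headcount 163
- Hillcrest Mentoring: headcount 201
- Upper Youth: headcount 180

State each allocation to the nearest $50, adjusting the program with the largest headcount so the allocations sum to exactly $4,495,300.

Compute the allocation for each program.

Bellamy Workforce: $1,346,950 · Hillcrest Mentoring: $1,660,950 · Upper Youth: $1,487,400

Total headcount = 163 + 201 + 180 = 544.
Unrounded shares: Bellamy Workforce 1,346,937.32; Hillcrest Mentoring 1,660,947.24; Upper Youth 1,487,415.44.
After rounding ($50): Bellamy Workforce $1,346,950; Hillcrest Mentoring $1,660,950; Upper Youth $1,487,400. Sum = $4,495,300.
No rounding difference to absorb.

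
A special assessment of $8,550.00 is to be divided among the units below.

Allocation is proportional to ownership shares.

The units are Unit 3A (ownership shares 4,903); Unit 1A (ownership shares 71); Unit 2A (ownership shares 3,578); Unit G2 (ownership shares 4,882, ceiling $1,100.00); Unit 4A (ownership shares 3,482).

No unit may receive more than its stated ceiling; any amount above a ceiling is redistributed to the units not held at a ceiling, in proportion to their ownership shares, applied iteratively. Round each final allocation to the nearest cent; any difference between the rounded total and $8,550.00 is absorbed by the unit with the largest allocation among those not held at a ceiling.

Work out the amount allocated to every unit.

Combined ownership shares = 16,916.
Pro-rata shares before constraints: Unit 3A 2,478.1656; Unit 1A 35.8861; Unit 2A 1,808.4594; Unit G2 2,467.5514; Unit 4A 1,759.9373.
Held at cap: Unit G2 ($1,100.00); remaining pool $7,450.00 reallocated over remaining ownership shares 12,034.
Shares after redistribution: Unit 3A 3,035.3457 → $3,035.35; Unit 1A 43.9546 → $43.95; Unit 2A 2,215.0656 → $2,215.07; Unit 4A 2,155.6340 → $2,155.63.

Unit 3A: $3,035.35; Unit 1A: $43.95; Unit 2A: $2,215.07; Unit G2: $1,100.00; Unit 4A: $2,155.63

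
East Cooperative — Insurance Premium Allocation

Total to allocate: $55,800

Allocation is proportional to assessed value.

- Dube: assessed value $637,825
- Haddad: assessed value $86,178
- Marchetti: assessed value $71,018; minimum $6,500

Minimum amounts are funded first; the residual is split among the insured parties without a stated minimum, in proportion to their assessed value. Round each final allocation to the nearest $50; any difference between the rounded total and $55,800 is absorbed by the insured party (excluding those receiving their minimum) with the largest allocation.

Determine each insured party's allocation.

Dube: $43,450 · Haddad: $5,850 · Marchetti: $6,500

Guaranteed amounts: Marchetti $6,500. Residual $49,300.
Residual split over remaining assessed value 724,003: Dube 43,431.83 → $43,450; Haddad 5,868.17 → $5,850.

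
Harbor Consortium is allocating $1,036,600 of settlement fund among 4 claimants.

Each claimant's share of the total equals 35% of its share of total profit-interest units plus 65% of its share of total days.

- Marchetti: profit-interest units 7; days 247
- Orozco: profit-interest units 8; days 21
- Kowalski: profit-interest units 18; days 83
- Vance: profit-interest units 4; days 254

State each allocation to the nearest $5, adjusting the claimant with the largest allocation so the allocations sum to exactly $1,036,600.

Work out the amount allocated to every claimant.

Marchetti: $343,720 | Orozco: $101,835 | Kowalski: $268,940 | Vance: $322,105

Profit-interest units total 37; days total 605.
Combined weights (35% profit-interest units + 65% days): Marchetti 0.3316; Orozco 0.0982; Kowalski 0.2594; Vance 0.3107.
Pro-rata amounts: Marchetti 343,724.24; Orozco 101,833.16; Kowalski 268,939.47; Vance 322,103.13.
Rounded to nearest $5: Marchetti $343,725; Orozco $101,835; Kowalski $268,940; Vance $322,105. Sum = $1,036,605.
Difference $1,036,600 − $1,036,605 = −$5 applied to largest allocation (Marchetti): Marchetti becomes $343,720.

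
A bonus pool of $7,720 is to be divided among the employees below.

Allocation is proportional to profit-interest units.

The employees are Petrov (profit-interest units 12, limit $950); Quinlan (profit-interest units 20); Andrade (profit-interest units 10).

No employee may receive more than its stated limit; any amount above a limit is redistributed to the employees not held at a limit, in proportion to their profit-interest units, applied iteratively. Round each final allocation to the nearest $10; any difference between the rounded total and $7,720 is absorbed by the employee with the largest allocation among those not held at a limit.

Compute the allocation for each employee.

Petrov: $950; Quinlan: $4,510; Andrade: $2,260

Profit-interest units total: 42.
Pro-rata shares before constraints: Petrov 2,205.71; Quinlan 3,676.19; Andrade 1,838.10.
Cap binds for Petrov ($950); remaining pool $6,770 reallocated over remaining profit-interest units 30.
Redistributed shares: Quinlan 4,513.33 → $4,510; Andrade 2,256.67 → $2,260.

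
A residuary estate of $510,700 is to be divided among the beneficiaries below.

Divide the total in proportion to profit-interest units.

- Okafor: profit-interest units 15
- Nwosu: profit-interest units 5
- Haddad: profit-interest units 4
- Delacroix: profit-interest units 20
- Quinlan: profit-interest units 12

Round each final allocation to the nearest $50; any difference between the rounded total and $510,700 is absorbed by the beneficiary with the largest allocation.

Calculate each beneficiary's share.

Okafor: $136,800; Nwosu: $45,600; Haddad: $36,500; Delacroix: $182,350; Quinlan: $109,450

Total profit-interest units = 56.
Proportional shares: Okafor 15/56 × $510,700 = 136,794.64; Nwosu 5/56 × $510,700 = 45,598.21; Haddad 4/56 × $510,700 = 36,478.57; Delacroix 20/56 × $510,700 = 182,392.86; Quinlan 12/56 × $510,700 = 109,435.71.
At nearest $50: Okafor $136,800; Nwosu $45,600; Haddad $36,500; Delacroix $182,400; Quinlan $109,450. Sum = $510,750.
Difference $510,700 − $510,750 = −$50 applied to largest allocation (Delacroix): Delacroix becomes $182,350.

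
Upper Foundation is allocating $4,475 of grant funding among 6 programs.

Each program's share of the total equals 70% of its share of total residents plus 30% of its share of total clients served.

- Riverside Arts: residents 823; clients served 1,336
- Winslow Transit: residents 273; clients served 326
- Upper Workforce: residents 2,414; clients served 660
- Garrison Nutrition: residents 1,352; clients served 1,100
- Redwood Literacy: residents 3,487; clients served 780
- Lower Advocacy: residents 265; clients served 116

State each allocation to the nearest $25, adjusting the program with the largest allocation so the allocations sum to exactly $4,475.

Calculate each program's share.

Riverside Arts: $725; Winslow Transit: $200; Upper Workforce: $1,075; Garrison Nutrition: $825; Redwood Literacy: $1,525; Lower Advocacy: $125

Residents total 8,614; clients served total 4,318.
Composite weights (70% residents + 30% clients served): Riverside Arts 0.1597; Winslow Transit 0.0448; Upper Workforce 0.2420; Garrison Nutrition 0.1863; Redwood Literacy 0.3376; Lower Advocacy 0.0296.
Proportional shares: Riverside Arts 714.66; Winslow Transit 200.63; Upper Workforce 1,083.06; Garrison Nutrition 833.66; Redwood Literacy 1,510.56; Lower Advocacy 132.43.
At nearest $25: Riverside Arts $725; Winslow Transit $200; Upper Workforce $1,075; Garrison Nutrition $825; Redwood Literacy $1,500; Lower Advocacy $125. Sum = $4,450.
Difference $4,475 − $4,450 = +$25 applied to largest allocation (Redwood Literacy): Redwood Literacy becomes $1,525.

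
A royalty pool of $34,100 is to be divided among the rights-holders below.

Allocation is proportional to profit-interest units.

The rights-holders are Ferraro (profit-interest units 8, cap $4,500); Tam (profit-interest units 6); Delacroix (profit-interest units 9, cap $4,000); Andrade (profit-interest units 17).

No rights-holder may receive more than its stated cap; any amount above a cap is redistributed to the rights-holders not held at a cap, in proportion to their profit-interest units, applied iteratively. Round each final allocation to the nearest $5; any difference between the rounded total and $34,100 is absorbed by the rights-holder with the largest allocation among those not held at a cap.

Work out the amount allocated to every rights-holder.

Ferraro: $4,500 | Tam: $6,680 | Delacroix: $4,000 | Andrade: $18,920

Combined profit-interest units = 40.
Proportional shares (ignoring caps): Ferraro 6,820.00; Tam 5,115.00; Delacroix 7,672.50; Andrade 14,492.50.
Capped: Ferraro ($4,500), Delacroix ($4,000); remaining pool $25,600 reallocated over remaining profit-interest units 23.
Redistributed shares: Tam 6,678.26 → $6,680; Andrade 18,921.74 → $18,920.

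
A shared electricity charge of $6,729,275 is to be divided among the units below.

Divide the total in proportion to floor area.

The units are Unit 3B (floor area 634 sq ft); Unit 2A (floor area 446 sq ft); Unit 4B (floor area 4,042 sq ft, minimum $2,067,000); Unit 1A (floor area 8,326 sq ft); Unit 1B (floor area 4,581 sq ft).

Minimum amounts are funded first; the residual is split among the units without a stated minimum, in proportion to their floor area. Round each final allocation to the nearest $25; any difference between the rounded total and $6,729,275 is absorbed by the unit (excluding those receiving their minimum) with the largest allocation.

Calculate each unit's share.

Fund the minimums — Unit 4B $2,067,000. Remaining pool $4,662,275.
Remaining pool split over remaining floor area 13,987: Unit 3B 211,330.69 → $211,325; Unit 2A 148,664.81 → $148,675; Unit 1A 2,775,298.61 → $2,775,300; Unit 1B 1,526,980.89 → $1,526,975.

Unit 3B: $211,325; Unit 2A: $148,675; Unit 4B: $2,067,000; Unit 1A: $2,775,300; Unit 1B: $1,526,975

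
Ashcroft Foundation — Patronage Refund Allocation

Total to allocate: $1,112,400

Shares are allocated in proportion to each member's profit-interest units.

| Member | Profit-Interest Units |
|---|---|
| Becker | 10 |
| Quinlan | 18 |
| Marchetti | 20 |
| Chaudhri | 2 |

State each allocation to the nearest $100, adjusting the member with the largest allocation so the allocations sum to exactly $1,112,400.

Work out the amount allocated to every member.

Becker: $222,500 | Quinlan: $400,500 | Marchetti: $444,900 | Chaudhri: $44,500

Total profit-interest units = 50.
Proportional shares: Becker 10/50 × $1,112,400 = 222,480.00; Quinlan 18/50 × $1,112,400 = 400,464.00; Marchetti 20/50 × $1,112,400 = 444,960.00; Chaudhri 2/50 × $1,112,400 = 44,496.00.
After rounding ($100): Becker $222,500; Quinlan $400,500; Marchetti $445,000; Chaudhri $44,500. Sum = $1,112,500.
Difference $1,112,400 − $1,112,500 = −$100 applied to largest allocation (Marchetti): Marchetti becomes $444,900.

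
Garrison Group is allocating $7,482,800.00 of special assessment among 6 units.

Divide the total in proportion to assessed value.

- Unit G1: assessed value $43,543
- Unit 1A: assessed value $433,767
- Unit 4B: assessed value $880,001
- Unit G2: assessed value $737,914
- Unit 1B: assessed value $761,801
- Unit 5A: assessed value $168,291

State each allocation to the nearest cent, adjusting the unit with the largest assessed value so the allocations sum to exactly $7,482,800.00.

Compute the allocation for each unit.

Unit G1: $107,698.98; Unit 1A: $1,072,876.56; Unit 4B: $2,176,588.93; Unit G2: $1,825,151.84; Unit 1B: $1,884,233.79; Unit 5A: $416,249.90

Combined assessed value = 43,543 + 433,767 + 880,001 + 737,914 + 761,801 + 168,291 = 3,025,317.
Raw shares: Unit G1 107,698.9818; Unit 1A 1,072,876.5639; Unit 4B 2,176,588.9270; Unit G2 1,825,151.8367; Unit 1B 1,884,233.7920; Unit 5A 416,249.8987.
After rounding (cent): Unit G1 $107,698.98; Unit 1A $1,072,876.56; Unit 4B $2,176,588.93; Unit G2 $1,825,151.84; Unit 1B $1,884,233.79; Unit 5A $416,249.90. Sum = $7,482,800.00.
Rounded total matches; no reconciliation needed.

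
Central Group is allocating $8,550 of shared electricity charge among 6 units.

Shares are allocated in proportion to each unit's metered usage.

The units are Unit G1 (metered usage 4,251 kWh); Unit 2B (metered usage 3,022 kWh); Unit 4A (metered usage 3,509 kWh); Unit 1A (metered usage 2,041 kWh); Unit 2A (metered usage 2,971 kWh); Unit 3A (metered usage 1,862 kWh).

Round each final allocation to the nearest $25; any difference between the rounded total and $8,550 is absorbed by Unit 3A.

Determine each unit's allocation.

Unit G1: $2,050 · Unit 2B: $1,475 · Unit 4A: $1,700 · Unit 1A: $1,000 · Unit 2A: $1,450 · Unit 3A: $875

Combined metered usage = 17,656.
Unrounded shares: Unit G1 4,251/17,656 × $8,550 = 2,058.57; Unit 2B 3,022/17,656 × $8,550 = 1,463.42; Unit 4A 3,509/17,656 × $8,550 = 1,699.25; Unit 1A 2,041/17,656 × $8,550 = 988.36; Unit 2A 2,971/17,656 × $8,550 = 1,438.72; Unit 3A 1,862/17,656 × $8,550 = 901.68.
At nearest $25: Unit G1 $2,050; Unit 2B $1,475; Unit 4A $1,700; Unit 1A $1,000; Unit 2A $1,450; Unit 3A $900. Sum = $8,575.
Difference $8,550 − $8,575 = −$25 applied to Unit 3A: Unit 3A becomes $875.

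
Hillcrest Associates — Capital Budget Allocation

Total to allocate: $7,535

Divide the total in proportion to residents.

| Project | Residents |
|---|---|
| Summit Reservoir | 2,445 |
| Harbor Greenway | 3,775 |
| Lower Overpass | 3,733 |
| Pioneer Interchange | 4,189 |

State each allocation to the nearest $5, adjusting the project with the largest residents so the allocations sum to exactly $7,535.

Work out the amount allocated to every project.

Summit Reservoir: $1,305 · Harbor Greenway: $2,010 · Lower Overpass: $1,990 · Pioneer Interchange: $2,230

Sum of residents: 2,445 + 3,775 + 3,733 + 4,189 = 14,142.
Pro-rata amounts: Summit Reservoir 1,302.72; Harbor Greenway 2,011.36; Lower Overpass 1,988.98; Pioneer Interchange 2,231.94.
After rounding ($5): Summit Reservoir $1,305; Harbor Greenway $2,010; Lower Overpass $1,990; Pioneer Interchange $2,230. Sum = $7,535.
Sum already equals the total — no adjustment.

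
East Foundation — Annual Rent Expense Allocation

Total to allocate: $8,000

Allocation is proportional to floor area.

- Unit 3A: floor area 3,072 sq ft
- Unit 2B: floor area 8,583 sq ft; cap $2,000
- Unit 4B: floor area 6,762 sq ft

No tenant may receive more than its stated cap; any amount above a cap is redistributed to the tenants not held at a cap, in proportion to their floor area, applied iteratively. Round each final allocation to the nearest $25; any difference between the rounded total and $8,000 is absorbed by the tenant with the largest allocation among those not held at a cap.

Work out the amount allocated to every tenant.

Floor area total: 18,417.
Unconstrained shares: Unit 3A 1,334.42; Unit 2B 3,728.29; Unit 4B 2,937.29.
Capped: Unit 2B ($2,000); balance $6,000 reallocated over remaining floor area 9,834.
Redistributed shares: Unit 3A 1,874.31 → $1,875; Unit 4B 4,125.69 → $4,125.

Unit 3A: $1,875 | Unit 2B: $2,000 | Unit 4B: $4,125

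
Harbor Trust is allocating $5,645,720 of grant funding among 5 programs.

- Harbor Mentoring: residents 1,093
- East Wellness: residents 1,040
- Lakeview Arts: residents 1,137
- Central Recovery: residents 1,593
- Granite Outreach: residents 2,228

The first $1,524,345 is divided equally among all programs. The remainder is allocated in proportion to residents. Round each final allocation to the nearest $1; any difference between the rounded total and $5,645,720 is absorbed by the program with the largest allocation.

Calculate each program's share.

First tranche $1,524,345 split equally: $304,869 each.
Remainder $4,121,375 by residents (total 7,091): Harbor Mentoring 635,264.83 → $635,265; East Wellness 604,460.58 → $604,461; Lakeview Arts 660,838.16 → $660,838; Central Recovery 925,870.88 → $925,871; Granite Outreach 1,294,940.56 → $1,294,941.
Rounding difference −$1 on remainder applied to Granite Outreach.
Totals: Harbor Mentoring $304,869 + $635,265 = $940,134; East Wellness $304,869 + $604,461 = $909,330; Lakeview Arts $304,869 + $660,838 = $965,707; Central Recovery $304,869 + $925,871 = $1,230,740; Granite Outreach $304,869 + $1,294,940 = $1,599,809.

Harbor Mentoring: $940,134; East Wellness: $909,330; Lakeview Arts: $965,707; Central Recovery: $1,230,740; Granite Outreach: $1,599,809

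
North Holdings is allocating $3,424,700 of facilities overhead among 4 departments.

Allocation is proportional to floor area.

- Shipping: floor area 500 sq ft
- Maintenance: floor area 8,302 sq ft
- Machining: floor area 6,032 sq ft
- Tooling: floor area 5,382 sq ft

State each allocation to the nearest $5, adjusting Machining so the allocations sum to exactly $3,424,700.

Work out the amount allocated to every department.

Shipping: $84,705; Maintenance: $1,406,405; Machining: $1,021,850; Tooling: $911,740

Combined floor area = 20,216.
Proportional shares: Shipping 500/20,216 × $3,424,700 = 84,702.71; Maintenance 8,302/20,216 × $3,424,700 = 1,406,403.81; Machining 6,032/20,216 × $3,424,700 = 1,021,853.50; Tooling 5,382/20,216 × $3,424,700 = 911,739.98.
At nearest $5: Shipping $84,705; Maintenance $1,406,405; Machining $1,021,855; Tooling $911,740. Sum = $3,424,705.
Difference $3,424,700 − $3,424,705 = −$5 applied to Machining: Machining becomes $1,021,850.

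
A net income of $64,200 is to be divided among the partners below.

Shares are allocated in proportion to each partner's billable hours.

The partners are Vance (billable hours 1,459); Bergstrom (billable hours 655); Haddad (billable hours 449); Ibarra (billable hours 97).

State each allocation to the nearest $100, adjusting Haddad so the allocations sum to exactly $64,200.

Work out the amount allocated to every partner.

Vance: $35,200 · Bergstrom: $15,800 · Haddad: $10,900 · Ibarra: $2,300

Combined billable hours = 2,660.
Pro-rata amounts: Vance 1,459/2,660 × $64,200 = 35,213.46; Bergstrom 655/2,660 × $64,200 = 15,808.65; Haddad 449/2,660 × $64,200 = 10,836.77; Ibarra 97/2,660 × $64,200 = 2,341.13.
At nearest $100: Vance $35,200; Bergstrom $15,800; Haddad $10,800; Ibarra $2,300. Sum = $64,100.
Difference $64,200 − $64,100 = +$100 applied to Haddad: Haddad becomes $10,900.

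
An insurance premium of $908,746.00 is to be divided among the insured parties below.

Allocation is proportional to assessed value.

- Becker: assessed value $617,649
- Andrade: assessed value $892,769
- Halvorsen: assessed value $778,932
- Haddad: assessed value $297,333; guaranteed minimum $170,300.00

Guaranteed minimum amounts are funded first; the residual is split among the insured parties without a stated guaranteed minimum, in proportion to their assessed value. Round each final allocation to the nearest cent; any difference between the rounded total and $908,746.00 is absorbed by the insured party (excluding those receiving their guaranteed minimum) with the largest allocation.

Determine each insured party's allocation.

Becker: $199,227.04 | Andrade: $287,968.95 | Halvorsen: $251,250.01 | Haddad: $170,300.00

Minimums first: Haddad $170,300.00. Residual $738,446.00.
Residual split over remaining assessed value 2,289,350: Becker 199,227.0441 → $199,227.04; Andrade 287,968.9418 → $287,968.94; Halvorsen 251,250.0141 → $251,250.01.
Rounding difference +$0.01 applied to Andrade → $287,968.95.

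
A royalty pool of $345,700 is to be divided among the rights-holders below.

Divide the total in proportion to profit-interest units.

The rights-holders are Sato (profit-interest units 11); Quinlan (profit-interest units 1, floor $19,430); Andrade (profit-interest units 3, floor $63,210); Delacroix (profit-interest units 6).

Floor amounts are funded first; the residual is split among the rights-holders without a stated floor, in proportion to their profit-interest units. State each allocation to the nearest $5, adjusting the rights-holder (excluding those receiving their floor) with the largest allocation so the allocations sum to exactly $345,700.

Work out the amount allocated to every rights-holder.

Minimums first: Quinlan $19,430; Andrade $63,210. Residual $263,060.
Residual split over remaining profit-interest units 17: Sato 170,215.29 → $170,215; Delacroix 92,844.71 → $92,845.

Sato: $170,215 · Quinlan: $19,430 · Andrade: $63,210 · Delacroix: $92,845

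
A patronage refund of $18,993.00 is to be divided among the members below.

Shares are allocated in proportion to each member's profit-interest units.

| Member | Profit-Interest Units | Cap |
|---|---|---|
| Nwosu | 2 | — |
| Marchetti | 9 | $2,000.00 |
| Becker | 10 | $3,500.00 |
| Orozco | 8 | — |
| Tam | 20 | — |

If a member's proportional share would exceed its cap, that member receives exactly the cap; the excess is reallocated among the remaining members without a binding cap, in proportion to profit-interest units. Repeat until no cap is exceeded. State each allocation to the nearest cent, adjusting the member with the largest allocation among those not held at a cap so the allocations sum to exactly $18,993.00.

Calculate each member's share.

Sum of profit-interest units: 49.
Proportional shares (ignoring caps): Nwosu 775.2245; Marchetti 3,488.5102; Becker 3,876.1224; Orozco 3,100.8980; Tam 7,752.2449.
Held at cap: Marchetti ($2,000.00), Becker ($3,500.00); remaining pool $13,493.00 reallocated over remaining profit-interest units 30.
Remaining shares: Nwosu 899.5333 → $899.53; Orozco 3,598.1333 → $3,598.13; Tam 8,995.3333 → $8,995.33.
Rounding difference +$0.01 applied to Tam → $8,995.34.

Nwosu: $899.53 · Marchetti: $2,000.00 · Becker: $3,500.00 · Orozco: $3,598.13 · Tam: $8,995.34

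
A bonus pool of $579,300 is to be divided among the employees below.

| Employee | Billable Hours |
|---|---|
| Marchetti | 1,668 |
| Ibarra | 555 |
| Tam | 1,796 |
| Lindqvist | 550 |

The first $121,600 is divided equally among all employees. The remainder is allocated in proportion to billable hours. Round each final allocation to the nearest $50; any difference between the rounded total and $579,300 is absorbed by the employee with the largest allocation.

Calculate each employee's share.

Equal tier: $121,600 ÷ 4 = $30,400 apiece.
Remainder $457,700 by billable hours (total 4,569): Marchetti 167,092.06 → $167,100; Ibarra 55,597.18 → $55,600; Tam 179,914.47 → $179,900; Lindqvist 55,096.30 → $55,100.
Totals: Marchetti $30,400 + $167,100 = $197,500; Ibarra $30,400 + $55,600 = $86,000; Tam $30,400 + $179,900 = $210,300; Lindqvist $30,400 + $55,100 = $85,500.

Marchetti: $197,500; Ibarra: $86,000; Tam: $210,300; Lindqvist: $85,500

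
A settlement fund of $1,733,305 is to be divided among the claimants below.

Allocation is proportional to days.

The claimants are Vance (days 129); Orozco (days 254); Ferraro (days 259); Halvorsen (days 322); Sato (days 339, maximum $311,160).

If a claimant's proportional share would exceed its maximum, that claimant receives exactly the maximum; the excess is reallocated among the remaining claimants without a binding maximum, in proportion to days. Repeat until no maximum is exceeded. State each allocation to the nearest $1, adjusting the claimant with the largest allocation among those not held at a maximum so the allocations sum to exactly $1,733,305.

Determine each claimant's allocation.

Vance: $190,308 · Orozco: $374,715 · Ferraro: $382,091 · Halvorsen: $475,031 · Sato: $311,160

Sum of days: 1,303.
Pro-rata shares before constraints: Vance 171,601.19; Orozco 337,881.40; Ferraro 344,532.61; Halvorsen 428,337.84; Sato 450,951.95.
Cap binds for Sato ($311,160); residual $1,422,145 reallocated over remaining days 964.
Remaining shares: Vance 190,307.79 → $190,308; Orozco 374,714.55 → $374,715; Ferraro 382,090.82 → $382,091; Halvorsen 475,031.84 → $475,032.
Rounding difference −$1 applied to Halvorsen → $475,031.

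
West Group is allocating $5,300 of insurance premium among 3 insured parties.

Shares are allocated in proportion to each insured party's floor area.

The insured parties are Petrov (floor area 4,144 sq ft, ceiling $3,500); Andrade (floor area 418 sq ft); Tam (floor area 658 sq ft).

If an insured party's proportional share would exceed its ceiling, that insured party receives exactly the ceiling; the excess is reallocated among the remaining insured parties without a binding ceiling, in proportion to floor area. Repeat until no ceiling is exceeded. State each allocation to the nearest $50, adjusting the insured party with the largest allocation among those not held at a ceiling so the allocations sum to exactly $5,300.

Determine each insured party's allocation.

Combined floor area = 5,220.
Unconstrained shares: Petrov 4,207.51; Andrade 424.41; Tam 668.08.
Held at cap: Petrov ($3,500); remaining pool $1,800 reallocated over remaining floor area 1,076.
Redistributed shares: Andrade 699.26 → $700; Tam 1,100.74 → $1,100.

Petrov: $3,500 · Andrade: $700 · Tam: $1,100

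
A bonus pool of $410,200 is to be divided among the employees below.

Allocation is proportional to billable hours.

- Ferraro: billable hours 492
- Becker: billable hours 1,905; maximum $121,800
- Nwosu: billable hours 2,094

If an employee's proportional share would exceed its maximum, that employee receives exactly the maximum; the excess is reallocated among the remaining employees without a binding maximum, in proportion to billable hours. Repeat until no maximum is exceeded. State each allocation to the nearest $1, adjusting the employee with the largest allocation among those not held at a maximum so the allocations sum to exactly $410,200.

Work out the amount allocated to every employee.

Ferraro: $54,870 | Becker: $121,800 | Nwosu: $233,530

Combined billable hours = 4,491.
Proportional shares (ignoring caps): Ferraro 44,938.41; Becker 173,999.33; Nwosu 191,262.26.
Capped: Becker ($121,800); remaining pool $288,400 reallocated over remaining billable hours 2,586.
Shares after redistribution: Ferraro 54,869.61 → $54,870; Nwosu 233,530.39 → $233,530.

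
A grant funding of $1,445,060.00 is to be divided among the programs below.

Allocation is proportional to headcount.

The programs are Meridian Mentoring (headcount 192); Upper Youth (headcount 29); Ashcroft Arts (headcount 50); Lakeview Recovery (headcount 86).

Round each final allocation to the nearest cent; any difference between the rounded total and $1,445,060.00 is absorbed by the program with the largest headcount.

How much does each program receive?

Meridian Mentoring: $777,175.12; Upper Youth: $117,385.83; Ashcroft Arts: $202,389.36; Lakeview Recovery: $348,109.69

Total headcount = 192 + 29 + 50 + 86 = 357.
Pro-rata amounts: Meridian Mentoring 777,175.1261; Upper Youth 117,385.8263; Ashcroft Arts 202,389.3557; Lakeview Recovery 348,109.6919.
Rounded to nearest cent: Meridian Mentoring $777,175.13; Upper Youth $117,385.83; Ashcroft Arts $202,389.36; Lakeview Recovery $348,109.69. Sum = $1,445,060.01.
Difference $1,445,060.00 − $1,445,060.01 = −$0.01 applied to largest headcount (Meridian Mentoring): Meridian Mentoring becomes $777,175.12.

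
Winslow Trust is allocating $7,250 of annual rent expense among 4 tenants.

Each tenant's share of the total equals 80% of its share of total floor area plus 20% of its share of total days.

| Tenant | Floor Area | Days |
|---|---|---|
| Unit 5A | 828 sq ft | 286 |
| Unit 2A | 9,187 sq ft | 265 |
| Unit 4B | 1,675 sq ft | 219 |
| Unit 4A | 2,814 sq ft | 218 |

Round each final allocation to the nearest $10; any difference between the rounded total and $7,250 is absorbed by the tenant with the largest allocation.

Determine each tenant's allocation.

Floor area total 14,504; days total 988.
Blended shares (80% floor area + 20% days): Unit 5A 0.1036; Unit 2A 0.5604; Unit 4B 0.1367; Unit 4A 0.1993.
Pro-rata amounts: Unit 5A 750.85; Unit 2A 4,062.70; Unit 4B 991.22; Unit 4A 1,445.23.
After rounding ($10): Unit 5A $750; Unit 2A $4,060; Unit 4B $990; Unit 4A $1,450. Sum = $7,250.
No rounding difference to absorb.

Unit 5A: $750 · Unit 2A: $4,060 · Unit 4B: $990 · Unit 4A: $1,450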